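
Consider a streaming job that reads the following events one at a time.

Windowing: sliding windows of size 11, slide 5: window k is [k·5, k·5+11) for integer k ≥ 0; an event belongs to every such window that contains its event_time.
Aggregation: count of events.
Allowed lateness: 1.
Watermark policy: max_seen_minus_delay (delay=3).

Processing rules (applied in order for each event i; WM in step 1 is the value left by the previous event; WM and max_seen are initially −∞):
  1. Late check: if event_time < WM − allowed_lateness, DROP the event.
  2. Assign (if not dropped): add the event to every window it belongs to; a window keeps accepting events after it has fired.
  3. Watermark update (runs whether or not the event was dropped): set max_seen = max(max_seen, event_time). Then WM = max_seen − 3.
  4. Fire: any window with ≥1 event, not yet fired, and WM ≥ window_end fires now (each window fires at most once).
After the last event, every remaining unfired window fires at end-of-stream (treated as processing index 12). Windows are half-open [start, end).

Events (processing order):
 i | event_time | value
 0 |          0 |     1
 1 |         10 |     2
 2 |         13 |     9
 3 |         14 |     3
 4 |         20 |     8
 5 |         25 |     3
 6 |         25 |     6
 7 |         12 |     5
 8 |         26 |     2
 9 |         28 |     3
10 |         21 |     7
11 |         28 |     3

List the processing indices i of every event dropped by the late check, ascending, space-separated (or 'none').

7 10

i=0 t=0 v=1: → [0,11); WM=-3
i=1 t=10 v=2: → [10,21),[5,16),[0,11); WM=7
i=2 t=13 v=9: → [10,21),[5,16); WM=10
i=3 t=14 v=3: → [10,21),[5,16); WM=11; [0,11) fires=2
i=4 t=20 v=8: → [20,31),[15,26),[10,21); WM=17; [5,16) fires=3
i=5 t=25 v=3: → [25,36),[20,31),[15,26); WM=22; [10,21) fires=4
i=6 t=25 v=6: → [25,36),[20,31),[15,26); WM=22
i=7 t=12 v=5: DROP (t<22-1); WM=22
i=8 t=26 v=2: → [25,36),[20,31); WM=23
i=9 t=28 v=3: → [25,36),[20,31); WM=25
i=10 t=21 v=7: DROP (t<25-1); WM=25
i=11 t=28 v=3: → [25,36),[20,31); WM=25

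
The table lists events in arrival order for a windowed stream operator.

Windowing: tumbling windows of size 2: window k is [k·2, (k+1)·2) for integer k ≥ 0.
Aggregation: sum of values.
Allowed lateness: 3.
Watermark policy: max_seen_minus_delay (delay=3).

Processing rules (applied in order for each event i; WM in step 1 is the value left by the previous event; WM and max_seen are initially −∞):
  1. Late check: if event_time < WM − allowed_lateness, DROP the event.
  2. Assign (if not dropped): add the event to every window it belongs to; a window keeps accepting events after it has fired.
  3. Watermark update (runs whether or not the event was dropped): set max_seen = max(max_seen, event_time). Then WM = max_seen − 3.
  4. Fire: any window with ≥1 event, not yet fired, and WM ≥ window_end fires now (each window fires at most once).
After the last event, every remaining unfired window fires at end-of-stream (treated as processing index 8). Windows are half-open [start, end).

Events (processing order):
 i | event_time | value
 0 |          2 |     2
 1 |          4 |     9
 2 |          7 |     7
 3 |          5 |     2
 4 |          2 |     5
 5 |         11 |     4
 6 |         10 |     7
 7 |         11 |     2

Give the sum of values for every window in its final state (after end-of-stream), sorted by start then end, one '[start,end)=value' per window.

i=0 t=2 v=2: → [2,4); WM=-1
i=1 t=4 v=9: → [4,6); WM=1
i=2 t=7 v=7: → [6,8); WM=4; [2,4) fires=2
i=3 t=5 v=2: → [4,6); WM=4
i=4 t=2 v=5: → [2,4); WM=4
i=5 t=11 v=4: → [10,12); WM=8; [4,6) fires=11 [6,8) fires=7
i=6 t=10 v=7: → [10,12); WM=8
i=7 t=11 v=2: → [10,12); WM=8

[2,4)=7 [4,6)=11 [6,8)=7 [10,12)=13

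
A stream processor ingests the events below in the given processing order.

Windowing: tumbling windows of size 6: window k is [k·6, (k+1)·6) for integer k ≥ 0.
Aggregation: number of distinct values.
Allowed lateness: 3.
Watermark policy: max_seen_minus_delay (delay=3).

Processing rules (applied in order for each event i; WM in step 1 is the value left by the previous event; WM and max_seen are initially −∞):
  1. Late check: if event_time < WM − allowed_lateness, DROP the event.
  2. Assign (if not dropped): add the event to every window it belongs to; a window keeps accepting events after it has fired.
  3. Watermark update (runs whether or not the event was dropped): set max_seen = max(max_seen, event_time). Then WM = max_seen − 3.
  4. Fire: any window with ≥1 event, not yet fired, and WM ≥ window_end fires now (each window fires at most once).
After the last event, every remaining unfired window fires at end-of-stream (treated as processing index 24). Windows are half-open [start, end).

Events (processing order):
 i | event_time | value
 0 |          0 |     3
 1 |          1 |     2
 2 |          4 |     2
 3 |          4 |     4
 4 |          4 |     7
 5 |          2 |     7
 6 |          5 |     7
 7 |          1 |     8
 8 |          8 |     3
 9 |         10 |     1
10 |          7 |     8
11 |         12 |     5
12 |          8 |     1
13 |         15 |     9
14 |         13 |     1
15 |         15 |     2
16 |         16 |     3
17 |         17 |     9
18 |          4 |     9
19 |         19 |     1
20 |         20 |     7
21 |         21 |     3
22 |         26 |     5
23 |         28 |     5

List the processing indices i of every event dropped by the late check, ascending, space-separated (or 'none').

i=0 t=0 v=3: → [0,6); WM=-3
i=1 t=1 v=2: → [0,6); WM=-2
i=2 t=4 v=2: → [0,6); WM=1
i=3 t=4 v=4: → [0,6); WM=1
i=4 t=4 v=7: → [0,6); WM=1
i=5 t=2 v=7: → [0,6); WM=1
i=6 t=5 v=7: → [0,6); WM=2
i=7 t=1 v=8: → [0,6); WM=2
i=8 t=8 v=3: → [6,12); WM=5
i=9 t=10 v=1: → [6,12); WM=7; [0,6) fires=5
i=10 t=7 v=8: → [6,12); WM=7
i=11 t=12 v=5: → [12,18); WM=9
i=12 t=8 v=1: → [6,12); WM=9
i=13 t=15 v=9: → [12,18); WM=12; [6,12) fires=3
i=14 t=13 v=1: → [12,18); WM=12
i=15 t=15 v=2: → [12,18); WM=12
i=16 t=16 v=3: → [12,18); WM=13
i=17 t=17 v=9: → [12,18); WM=14
i=18 t=4 v=9: DROP (t<14-3); WM=14
i=19 t=19 v=1: → [18,24); WM=16
i=20 t=20 v=7: → [18,24); WM=17
i=21 t=21 v=3: → [18,24); WM=18; [12,18) fires=5
i=22 t=26 v=5: → [24,30); WM=23
i=23 t=28 v=5: → [24,30); WM=25; [18,24) fires=3

18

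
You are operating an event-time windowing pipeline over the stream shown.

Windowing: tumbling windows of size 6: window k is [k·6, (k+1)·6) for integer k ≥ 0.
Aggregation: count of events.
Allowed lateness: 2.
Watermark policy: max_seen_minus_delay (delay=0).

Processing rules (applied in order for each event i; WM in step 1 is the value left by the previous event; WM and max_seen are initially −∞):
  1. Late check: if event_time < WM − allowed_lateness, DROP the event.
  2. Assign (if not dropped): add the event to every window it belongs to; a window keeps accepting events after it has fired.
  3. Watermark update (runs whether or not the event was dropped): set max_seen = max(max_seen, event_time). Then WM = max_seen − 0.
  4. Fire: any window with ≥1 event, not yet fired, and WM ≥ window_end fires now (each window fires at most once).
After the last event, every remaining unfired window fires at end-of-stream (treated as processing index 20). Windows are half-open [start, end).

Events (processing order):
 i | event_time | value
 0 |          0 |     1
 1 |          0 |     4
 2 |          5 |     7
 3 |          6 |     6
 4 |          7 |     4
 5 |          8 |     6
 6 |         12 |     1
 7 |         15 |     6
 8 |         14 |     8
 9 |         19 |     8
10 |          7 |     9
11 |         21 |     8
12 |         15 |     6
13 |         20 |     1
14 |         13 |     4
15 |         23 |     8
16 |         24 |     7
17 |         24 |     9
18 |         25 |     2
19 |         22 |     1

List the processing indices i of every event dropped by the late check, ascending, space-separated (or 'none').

10 12 14 19

i=0 t=0 v=1: → [0,6); WM=0
i=1 t=0 v=4: → [0,6); WM=0
i=2 t=5 v=7: → [0,6); WM=5
i=3 t=6 v=6: → [6,12); WM=6; [0,6) fires=3
i=4 t=7 v=4: → [6,12); WM=7
i=5 t=8 v=6: → [6,12); WM=8
i=6 t=12 v=1: → [12,18); WM=12; [6,12) fires=3
i=7 t=15 v=6: → [12,18); WM=15
i=8 t=14 v=8: → [12,18); WM=15
i=9 t=19 v=8: → [18,24); WM=19; [12,18) fires=3
i=10 t=7 v=9: DROP (t<19-2); WM=19
i=11 t=21 v=8: → [18,24); WM=21
i=12 t=15 v=6: DROP (t<21-2); WM=21
i=13 t=20 v=1: → [18,24); WM=21
i=14 t=13 v=4: DROP (t<21-2); WM=21
i=15 t=23 v=8: → [18,24); WM=23
i=16 t=24 v=7: → [24,30); WM=24; [18,24) fires=4
i=17 t=24 v=9: → [24,30); WM=24
i=18 t=25 v=2: → [24,30); WM=25
i=19 t=22 v=1: DROP (t<25-2); WM=25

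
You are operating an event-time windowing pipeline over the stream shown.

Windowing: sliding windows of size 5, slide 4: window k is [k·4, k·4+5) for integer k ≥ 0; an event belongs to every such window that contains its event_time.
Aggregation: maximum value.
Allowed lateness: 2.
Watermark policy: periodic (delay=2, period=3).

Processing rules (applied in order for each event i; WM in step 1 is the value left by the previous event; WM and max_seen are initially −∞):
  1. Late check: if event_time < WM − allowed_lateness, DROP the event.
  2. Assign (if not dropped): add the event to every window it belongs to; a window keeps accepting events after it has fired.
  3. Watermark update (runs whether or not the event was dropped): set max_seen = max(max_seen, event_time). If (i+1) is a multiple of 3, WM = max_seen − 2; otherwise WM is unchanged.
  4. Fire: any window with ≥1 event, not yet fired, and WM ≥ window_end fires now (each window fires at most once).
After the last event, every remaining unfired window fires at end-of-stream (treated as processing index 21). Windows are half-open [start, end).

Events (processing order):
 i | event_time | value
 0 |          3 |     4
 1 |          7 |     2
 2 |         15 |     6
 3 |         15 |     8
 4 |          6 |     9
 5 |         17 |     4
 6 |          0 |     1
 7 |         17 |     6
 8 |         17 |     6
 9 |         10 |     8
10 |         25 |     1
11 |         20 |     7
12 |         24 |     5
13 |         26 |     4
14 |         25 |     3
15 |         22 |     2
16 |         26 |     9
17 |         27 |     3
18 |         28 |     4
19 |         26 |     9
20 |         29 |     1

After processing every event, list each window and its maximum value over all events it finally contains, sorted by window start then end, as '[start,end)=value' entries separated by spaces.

[0,5)=4 [4,9)=2 [12,17)=8 [16,21)=7 [20,25)=7 [24,29)=9 [28,33)=4

i=0 t=3 v=4: → [0,5); WM=−∞
i=1 t=7 v=2: → [4,9); WM=−∞
i=2 t=15 v=6: → [12,17); WM=13; [0,5) fires=4 [4,9) fires=2
i=3 t=15 v=8: → [12,17); WM=13
i=4 t=6 v=9: DROP (t<13-2); WM=13
i=5 t=17 v=4: → [16,21); WM=15
i=6 t=0 v=1: DROP (t<15-2); WM=15
i=7 t=17 v=6: → [16,21); WM=15
i=8 t=17 v=6: → [16,21); WM=15
i=9 t=10 v=8: DROP (t<15-2); WM=15
i=10 t=25 v=1: → [24,29); WM=15
i=11 t=20 v=7: → [20,25),[16,21); WM=23; [12,17) fires=8 [16,21) fires=7
i=12 t=24 v=5: → [24,29),[20,25); WM=23
i=13 t=26 v=4: → [24,29); WM=23
i=14 t=25 v=3: → [24,29); WM=24
i=15 t=22 v=2: → [20,25); WM=24
i=16 t=26 v=9: → [24,29); WM=24
i=17 t=27 v=3: → [24,29); WM=25; [20,25) fires=7
i=18 t=28 v=4: → [28,33),[24,29); WM=25
i=19 t=26 v=9: → [24,29); WM=25
i=20 t=29 v=1: → [28,33); WM=27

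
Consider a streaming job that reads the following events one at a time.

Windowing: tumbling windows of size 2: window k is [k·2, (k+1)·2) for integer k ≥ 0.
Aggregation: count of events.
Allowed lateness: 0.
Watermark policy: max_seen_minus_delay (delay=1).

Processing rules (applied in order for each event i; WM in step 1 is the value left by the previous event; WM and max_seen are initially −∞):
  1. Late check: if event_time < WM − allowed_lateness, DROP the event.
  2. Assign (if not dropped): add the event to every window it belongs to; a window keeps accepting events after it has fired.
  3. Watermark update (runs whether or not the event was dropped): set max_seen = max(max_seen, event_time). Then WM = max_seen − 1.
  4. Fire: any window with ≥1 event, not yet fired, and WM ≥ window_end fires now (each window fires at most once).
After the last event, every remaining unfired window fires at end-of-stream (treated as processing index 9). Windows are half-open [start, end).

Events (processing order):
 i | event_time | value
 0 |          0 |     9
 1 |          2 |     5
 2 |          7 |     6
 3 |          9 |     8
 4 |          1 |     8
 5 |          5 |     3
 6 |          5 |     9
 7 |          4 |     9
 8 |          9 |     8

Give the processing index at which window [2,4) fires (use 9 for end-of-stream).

i=0 t=0 v=9: → [0,2); WM=-1
i=1 t=2 v=5: → [2,4); WM=1
i=2 t=7 v=6: → [6,8); WM=6; [0,2) fires=1 [2,4) fires=1
i=3 t=9 v=8: → [8,10); WM=8; [6,8) fires=1
i=4 t=1 v=8: DROP (t<8-0); WM=8
i=5 t=5 v=3: DROP (t<8-0); WM=8
i=6 t=5 v=9: DROP (t<8-0); WM=8
i=7 t=4 v=9: DROP (t<8-0); WM=8
i=8 t=9 v=8: → [8,10); WM=8

2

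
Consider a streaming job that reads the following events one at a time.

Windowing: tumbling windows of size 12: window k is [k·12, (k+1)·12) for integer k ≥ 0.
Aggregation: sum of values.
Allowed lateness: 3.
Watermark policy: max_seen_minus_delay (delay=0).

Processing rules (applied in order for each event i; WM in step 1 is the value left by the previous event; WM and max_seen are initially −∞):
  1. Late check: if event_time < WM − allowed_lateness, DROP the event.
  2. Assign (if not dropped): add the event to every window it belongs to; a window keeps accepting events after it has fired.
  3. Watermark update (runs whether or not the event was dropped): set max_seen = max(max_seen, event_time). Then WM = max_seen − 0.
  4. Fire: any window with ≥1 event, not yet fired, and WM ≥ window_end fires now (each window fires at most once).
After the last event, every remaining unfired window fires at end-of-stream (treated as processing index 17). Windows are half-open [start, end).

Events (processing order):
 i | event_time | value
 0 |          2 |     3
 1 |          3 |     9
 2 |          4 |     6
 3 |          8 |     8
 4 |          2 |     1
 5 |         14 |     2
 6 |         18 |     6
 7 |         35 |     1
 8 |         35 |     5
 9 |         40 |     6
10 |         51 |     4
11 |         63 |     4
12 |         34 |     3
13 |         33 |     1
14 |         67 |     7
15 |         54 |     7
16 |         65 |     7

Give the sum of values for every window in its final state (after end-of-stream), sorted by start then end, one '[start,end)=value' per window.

[0,12)=26 [12,24)=8 [24,36)=6 [36,48)=6 [48,60)=4 [60,72)=18

i=0 t=2 v=3: → [0,12); WM=2
i=1 t=3 v=9: → [0,12); WM=3
i=2 t=4 v=6: → [0,12); WM=4
i=3 t=8 v=8: → [0,12); WM=8
i=4 t=2 v=1: DROP (t<8-3); WM=8
i=5 t=14 v=2: → [12,24); WM=14; [0,12) fires=26
i=6 t=18 v=6: → [12,24); WM=18
i=7 t=35 v=1: → [24,36); WM=35; [12,24) fires=8
i=8 t=35 v=5: → [24,36); WM=35
i=9 t=40 v=6: → [36,48); WM=40; [24,36) fires=6
i=10 t=51 v=4: → [48,60); WM=51; [36,48) fires=6
i=11 t=63 v=4: → [60,72); WM=63; [48,60) fires=4
i=12 t=34 v=3: DROP (t<63-3); WM=63
i=13 t=33 v=1: DROP (t<63-3); WM=63
i=14 t=67 v=7: → [60,72); WM=67
i=15 t=54 v=7: DROP (t<67-3); WM=67
i=16 t=65 v=7: → [60,72); WM=67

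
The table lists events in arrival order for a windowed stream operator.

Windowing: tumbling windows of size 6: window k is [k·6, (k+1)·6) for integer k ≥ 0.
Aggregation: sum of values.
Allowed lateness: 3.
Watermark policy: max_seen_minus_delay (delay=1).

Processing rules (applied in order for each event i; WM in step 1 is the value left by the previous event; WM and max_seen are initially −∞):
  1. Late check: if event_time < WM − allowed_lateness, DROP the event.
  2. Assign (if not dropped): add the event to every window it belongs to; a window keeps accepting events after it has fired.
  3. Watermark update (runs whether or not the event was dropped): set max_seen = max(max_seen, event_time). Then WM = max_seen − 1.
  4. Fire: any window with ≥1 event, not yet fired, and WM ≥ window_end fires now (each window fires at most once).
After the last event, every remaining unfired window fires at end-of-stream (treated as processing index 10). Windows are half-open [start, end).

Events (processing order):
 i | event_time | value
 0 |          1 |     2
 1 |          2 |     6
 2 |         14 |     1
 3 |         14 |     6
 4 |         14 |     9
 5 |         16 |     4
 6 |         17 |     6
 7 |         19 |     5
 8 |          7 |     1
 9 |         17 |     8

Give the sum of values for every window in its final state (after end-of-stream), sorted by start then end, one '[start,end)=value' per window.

[0,6)=8 [12,18)=34 [18,24)=5

i=0 t=1 v=2: → [0,6); WM=0
i=1 t=2 v=6: → [0,6); WM=1
i=2 t=14 v=1: → [12,18); WM=13; [0,6) fires=8
i=3 t=14 v=6: → [12,18); WM=13
i=4 t=14 v=9: → [12,18); WM=13
i=5 t=16 v=4: → [12,18); WM=15
i=6 t=17 v=6: → [12,18); WM=16
i=7 t=19 v=5: → [18,24); WM=18; [12,18) fires=26
i=8 t=7 v=1: DROP (t<18-3); WM=18
i=9 t=17 v=8: → [12,18); WM=18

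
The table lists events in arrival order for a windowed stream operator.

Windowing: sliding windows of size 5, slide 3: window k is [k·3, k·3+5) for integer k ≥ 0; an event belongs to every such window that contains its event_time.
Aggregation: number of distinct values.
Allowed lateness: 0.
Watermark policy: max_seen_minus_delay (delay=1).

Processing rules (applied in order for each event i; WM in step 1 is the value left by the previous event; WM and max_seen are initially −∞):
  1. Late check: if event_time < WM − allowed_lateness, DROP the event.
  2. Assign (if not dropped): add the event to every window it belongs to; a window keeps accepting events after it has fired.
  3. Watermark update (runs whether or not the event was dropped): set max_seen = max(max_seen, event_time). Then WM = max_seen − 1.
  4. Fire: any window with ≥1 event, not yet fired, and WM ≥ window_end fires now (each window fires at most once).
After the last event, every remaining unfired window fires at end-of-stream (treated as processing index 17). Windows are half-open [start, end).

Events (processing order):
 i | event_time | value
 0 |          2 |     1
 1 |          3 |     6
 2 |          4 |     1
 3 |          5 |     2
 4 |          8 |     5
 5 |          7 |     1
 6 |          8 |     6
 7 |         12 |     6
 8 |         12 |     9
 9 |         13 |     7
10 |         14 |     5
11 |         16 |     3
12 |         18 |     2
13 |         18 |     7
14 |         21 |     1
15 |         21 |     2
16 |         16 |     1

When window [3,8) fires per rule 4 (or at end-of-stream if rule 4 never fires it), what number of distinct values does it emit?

i=0 t=2 v=1: → [0,5); WM=1
i=1 t=3 v=6: → [3,8),[0,5); WM=2
i=2 t=4 v=1: → [3,8),[0,5); WM=3
i=3 t=5 v=2: → [3,8); WM=4
i=4 t=8 v=5: → [6,11); WM=7; [0,5) fires=2
i=5 t=7 v=1: → [6,11),[3,8); WM=7
i=6 t=8 v=6: → [6,11); WM=7
i=7 t=12 v=6: → [12,17),[9,14); WM=11; [3,8) fires=3 [6,11) fires=3
i=8 t=12 v=9: → [12,17),[9,14); WM=11
i=9 t=13 v=7: → [12,17),[9,14); WM=12
i=10 t=14 v=5: → [12,17); WM=13
i=11 t=16 v=3: → [15,20),[12,17); WM=15; [9,14) fires=3
i=12 t=18 v=2: → [18,23),[15,20); WM=17; [12,17) fires=5
i=13 t=18 v=7: → [18,23),[15,20); WM=17
i=14 t=21 v=1: → [21,26),[18,23); WM=20; [15,20) fires=3
i=15 t=21 v=2: → [21,26),[18,23); WM=20
i=16 t=16 v=1: DROP (t<20-0); WM=20

3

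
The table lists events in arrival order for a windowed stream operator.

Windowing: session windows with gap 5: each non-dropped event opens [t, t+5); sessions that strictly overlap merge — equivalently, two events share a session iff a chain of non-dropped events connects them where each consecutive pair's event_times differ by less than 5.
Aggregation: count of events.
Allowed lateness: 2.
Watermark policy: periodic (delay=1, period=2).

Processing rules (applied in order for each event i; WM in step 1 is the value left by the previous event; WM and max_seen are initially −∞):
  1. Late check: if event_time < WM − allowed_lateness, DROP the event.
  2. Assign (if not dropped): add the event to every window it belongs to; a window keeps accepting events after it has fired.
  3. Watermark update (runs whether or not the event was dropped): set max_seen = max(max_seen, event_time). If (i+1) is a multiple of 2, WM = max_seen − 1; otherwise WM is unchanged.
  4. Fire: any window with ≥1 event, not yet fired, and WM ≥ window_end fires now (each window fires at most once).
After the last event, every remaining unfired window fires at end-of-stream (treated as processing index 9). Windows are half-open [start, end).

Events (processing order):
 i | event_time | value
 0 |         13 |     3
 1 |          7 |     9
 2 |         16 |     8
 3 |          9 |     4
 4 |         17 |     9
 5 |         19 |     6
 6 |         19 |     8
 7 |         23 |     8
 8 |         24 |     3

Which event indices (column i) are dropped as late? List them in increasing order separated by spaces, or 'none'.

3

i=0 t=13 v=3: → [13,18); WM=−∞
i=1 t=7 v=9: → [7,12); WM=12
i=2 t=16 v=8: → [13,21); WM=12
i=3 t=9 v=4: DROP (t<12-2); WM=15
i=4 t=17 v=9: → [13,22); WM=15
i=5 t=19 v=6: → [13,24); WM=18
i=6 t=19 v=8: → [13,24); WM=18
i=7 t=23 v=8: → [13,28); WM=22
i=8 t=24 v=3: → [13,29); WM=22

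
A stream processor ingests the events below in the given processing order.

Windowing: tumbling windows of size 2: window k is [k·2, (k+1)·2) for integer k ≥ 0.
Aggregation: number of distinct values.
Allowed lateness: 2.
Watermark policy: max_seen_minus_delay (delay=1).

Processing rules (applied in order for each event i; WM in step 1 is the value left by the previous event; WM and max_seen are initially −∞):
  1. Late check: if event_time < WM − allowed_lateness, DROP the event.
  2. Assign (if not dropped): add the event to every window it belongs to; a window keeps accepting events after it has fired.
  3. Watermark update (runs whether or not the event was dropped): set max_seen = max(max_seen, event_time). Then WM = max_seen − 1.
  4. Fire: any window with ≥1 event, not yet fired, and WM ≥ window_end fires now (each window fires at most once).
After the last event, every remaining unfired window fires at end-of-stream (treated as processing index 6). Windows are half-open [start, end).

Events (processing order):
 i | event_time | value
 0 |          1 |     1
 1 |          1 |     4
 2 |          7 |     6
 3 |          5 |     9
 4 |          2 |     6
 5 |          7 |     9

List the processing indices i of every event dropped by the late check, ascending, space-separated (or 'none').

i=0 t=1 v=1: → [0,2); WM=0
i=1 t=1 v=4: → [0,2); WM=0
i=2 t=7 v=6: → [6,8); WM=6; [0,2) fires=2
i=3 t=5 v=9: → [4,6); WM=6; [4,6) fires=1
i=4 t=2 v=6: DROP (t<6-2); WM=6
i=5 t=7 v=9: → [6,8); WM=6

4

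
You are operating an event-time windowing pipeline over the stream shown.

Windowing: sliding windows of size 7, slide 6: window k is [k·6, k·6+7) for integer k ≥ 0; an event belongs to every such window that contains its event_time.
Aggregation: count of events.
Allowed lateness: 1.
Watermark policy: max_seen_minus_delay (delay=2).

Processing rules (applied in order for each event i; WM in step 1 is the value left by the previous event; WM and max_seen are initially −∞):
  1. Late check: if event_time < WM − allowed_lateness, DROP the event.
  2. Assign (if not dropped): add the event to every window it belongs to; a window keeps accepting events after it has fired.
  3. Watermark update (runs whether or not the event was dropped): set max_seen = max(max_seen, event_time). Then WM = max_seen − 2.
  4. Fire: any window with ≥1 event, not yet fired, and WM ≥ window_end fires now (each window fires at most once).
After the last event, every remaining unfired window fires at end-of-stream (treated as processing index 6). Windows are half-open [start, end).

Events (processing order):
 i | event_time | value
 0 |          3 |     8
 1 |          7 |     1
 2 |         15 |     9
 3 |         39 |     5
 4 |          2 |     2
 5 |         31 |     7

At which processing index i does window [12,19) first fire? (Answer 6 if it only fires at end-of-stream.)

i=0 t=3 v=8: → [0,7); WM=1
i=1 t=7 v=1: → [6,13); WM=5
i=2 t=15 v=9: → [12,19); WM=13; [0,7) fires=1 [6,13) fires=1
i=3 t=39 v=5: → [36,43); WM=37; [12,19) fires=1
i=4 t=2 v=2: DROP (t<37-1); WM=37
i=5 t=31 v=7: DROP (t<37-1); WM=37

3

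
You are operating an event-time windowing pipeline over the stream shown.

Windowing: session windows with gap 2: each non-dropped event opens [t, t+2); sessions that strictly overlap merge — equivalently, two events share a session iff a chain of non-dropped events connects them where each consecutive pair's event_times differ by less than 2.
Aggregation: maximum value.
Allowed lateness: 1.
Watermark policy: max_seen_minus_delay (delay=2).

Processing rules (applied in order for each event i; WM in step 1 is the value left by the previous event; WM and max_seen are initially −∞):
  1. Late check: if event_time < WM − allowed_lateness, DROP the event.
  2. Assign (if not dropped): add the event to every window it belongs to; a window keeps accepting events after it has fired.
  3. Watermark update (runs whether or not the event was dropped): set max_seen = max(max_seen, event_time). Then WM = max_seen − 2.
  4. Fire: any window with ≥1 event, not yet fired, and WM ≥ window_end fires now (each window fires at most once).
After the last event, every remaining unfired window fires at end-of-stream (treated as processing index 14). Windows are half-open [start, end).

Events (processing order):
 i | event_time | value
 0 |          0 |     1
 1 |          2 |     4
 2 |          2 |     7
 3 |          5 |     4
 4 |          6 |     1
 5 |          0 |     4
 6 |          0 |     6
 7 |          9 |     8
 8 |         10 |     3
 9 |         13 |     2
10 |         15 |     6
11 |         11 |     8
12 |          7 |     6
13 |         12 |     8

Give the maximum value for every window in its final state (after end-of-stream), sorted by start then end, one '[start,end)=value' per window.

[0,2)=1 [2,4)=7 [5,8)=4 [9,12)=8 [12,15)=8 [15,17)=6

i=0 t=0 v=1: → [0,2); WM=-2
i=1 t=2 v=4: → [2,4); WM=0
i=2 t=2 v=7: → [2,4); WM=0
i=3 t=5 v=4: → [5,7); WM=3
i=4 t=6 v=1: → [5,8); WM=4
i=5 t=0 v=4: DROP (t<4-1); WM=4
i=6 t=0 v=6: DROP (t<4-1); WM=4
i=7 t=9 v=8: → [9,11); WM=7
i=8 t=10 v=3: → [9,12); WM=8
i=9 t=13 v=2: → [13,15); WM=11
i=10 t=15 v=6: → [15,17); WM=13
i=11 t=11 v=8: DROP (t<13-1); WM=13
i=12 t=7 v=6: DROP (t<13-1); WM=13
i=13 t=12 v=8: → [12,15); WM=13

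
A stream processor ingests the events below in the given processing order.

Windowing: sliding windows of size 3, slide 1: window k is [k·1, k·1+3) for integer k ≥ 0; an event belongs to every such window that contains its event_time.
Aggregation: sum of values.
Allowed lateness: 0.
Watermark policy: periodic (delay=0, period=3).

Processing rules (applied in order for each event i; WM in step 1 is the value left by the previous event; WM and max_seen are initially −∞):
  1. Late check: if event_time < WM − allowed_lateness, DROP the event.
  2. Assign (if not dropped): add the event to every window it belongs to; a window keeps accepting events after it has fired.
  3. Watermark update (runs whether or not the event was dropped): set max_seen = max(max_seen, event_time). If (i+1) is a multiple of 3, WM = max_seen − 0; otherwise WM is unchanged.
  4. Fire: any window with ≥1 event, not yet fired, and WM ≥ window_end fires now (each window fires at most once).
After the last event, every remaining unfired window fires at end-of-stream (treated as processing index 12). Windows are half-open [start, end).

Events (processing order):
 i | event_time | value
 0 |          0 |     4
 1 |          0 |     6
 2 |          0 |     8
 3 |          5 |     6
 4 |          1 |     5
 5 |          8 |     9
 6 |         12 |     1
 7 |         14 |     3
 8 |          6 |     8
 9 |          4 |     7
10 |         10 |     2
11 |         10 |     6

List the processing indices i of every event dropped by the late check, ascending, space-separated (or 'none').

8 9 10 11

i=0 t=0 v=4: → [0,3); WM=−∞
i=1 t=0 v=6: → [0,3); WM=−∞
i=2 t=0 v=8: → [0,3); WM=0
i=3 t=5 v=6: → [5,8),[4,7),[3,6); WM=0
i=4 t=1 v=5: → [1,4),[0,3); WM=0
i=5 t=8 v=9: → [8,11),[7,10),[6,9); WM=8; [0,3) fires=23 [1,4) fires=5 [3,6) fires=6 [4,7) fires=6 [5,8) fires=6
i=6 t=12 v=1: → [12,15),[11,14),[10,13); WM=8
i=7 t=14 v=3: → [14,17),[13,16),[12,15); WM=8
i=8 t=6 v=8: DROP (t<8-0); WM=14; [6,9) fires=9 [7,10) fires=9 [8,11) fires=9 [10,13) fires=1 [11,14) fires=1
i=9 t=4 v=7: DROP (t<14-0); WM=14
i=10 t=10 v=2: DROP (t<14-0); WM=14
i=11 t=10 v=6: DROP (t<14-0); WM=14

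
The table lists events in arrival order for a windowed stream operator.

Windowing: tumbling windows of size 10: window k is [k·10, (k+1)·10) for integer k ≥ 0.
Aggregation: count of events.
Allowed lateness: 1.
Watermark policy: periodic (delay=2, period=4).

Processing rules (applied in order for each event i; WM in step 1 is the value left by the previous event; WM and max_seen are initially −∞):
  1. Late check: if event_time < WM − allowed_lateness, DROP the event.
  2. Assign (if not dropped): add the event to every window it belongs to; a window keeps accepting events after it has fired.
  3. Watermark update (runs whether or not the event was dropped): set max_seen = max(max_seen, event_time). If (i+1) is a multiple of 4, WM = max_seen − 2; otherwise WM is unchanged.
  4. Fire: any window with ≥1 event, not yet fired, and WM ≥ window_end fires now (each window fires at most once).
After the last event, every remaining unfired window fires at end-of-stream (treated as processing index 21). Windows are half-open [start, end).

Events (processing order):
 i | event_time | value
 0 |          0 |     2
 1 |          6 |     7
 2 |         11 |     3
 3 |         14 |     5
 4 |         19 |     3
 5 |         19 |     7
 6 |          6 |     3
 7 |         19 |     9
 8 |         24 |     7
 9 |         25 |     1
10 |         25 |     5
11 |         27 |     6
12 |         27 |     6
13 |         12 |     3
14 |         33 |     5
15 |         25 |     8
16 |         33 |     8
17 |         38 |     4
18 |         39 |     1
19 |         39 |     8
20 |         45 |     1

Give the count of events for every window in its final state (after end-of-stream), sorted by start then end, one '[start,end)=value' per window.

i=0 t=0 v=2: → [0,10); WM=−∞
i=1 t=6 v=7: → [0,10); WM=−∞
i=2 t=11 v=3: → [10,20); WM=−∞
i=3 t=14 v=5: → [10,20); WM=12; [0,10) fires=2
i=4 t=19 v=3: → [10,20); WM=12
i=5 t=19 v=7: → [10,20); WM=12
i=6 t=6 v=3: DROP (t<12-1); WM=12
i=7 t=19 v=9: → [10,20); WM=17
i=8 t=24 v=7: → [20,30); WM=17
i=9 t=25 v=1: → [20,30); WM=17
i=10 t=25 v=5: → [20,30); WM=17
i=11 t=27 v=6: → [20,30); WM=25; [10,20) fires=5
i=12 t=27 v=6: → [20,30); WM=25
i=13 t=12 v=3: DROP (t<25-1); WM=25
i=14 t=33 v=5: → [30,40); WM=25
i=15 t=25 v=8: → [20,30); WM=31; [20,30) fires=6
i=16 t=33 v=8: → [30,40); WM=31
i=17 t=38 v=4: → [30,40); WM=31
i=18 t=39 v=1: → [30,40); WM=31
i=19 t=39 v=8: → [30,40); WM=37
i=20 t=45 v=1: → [40,50); WM=37

[0,10)=2 [10,20)=5 [20,30)=6 [30,40)=5 [40,50)=1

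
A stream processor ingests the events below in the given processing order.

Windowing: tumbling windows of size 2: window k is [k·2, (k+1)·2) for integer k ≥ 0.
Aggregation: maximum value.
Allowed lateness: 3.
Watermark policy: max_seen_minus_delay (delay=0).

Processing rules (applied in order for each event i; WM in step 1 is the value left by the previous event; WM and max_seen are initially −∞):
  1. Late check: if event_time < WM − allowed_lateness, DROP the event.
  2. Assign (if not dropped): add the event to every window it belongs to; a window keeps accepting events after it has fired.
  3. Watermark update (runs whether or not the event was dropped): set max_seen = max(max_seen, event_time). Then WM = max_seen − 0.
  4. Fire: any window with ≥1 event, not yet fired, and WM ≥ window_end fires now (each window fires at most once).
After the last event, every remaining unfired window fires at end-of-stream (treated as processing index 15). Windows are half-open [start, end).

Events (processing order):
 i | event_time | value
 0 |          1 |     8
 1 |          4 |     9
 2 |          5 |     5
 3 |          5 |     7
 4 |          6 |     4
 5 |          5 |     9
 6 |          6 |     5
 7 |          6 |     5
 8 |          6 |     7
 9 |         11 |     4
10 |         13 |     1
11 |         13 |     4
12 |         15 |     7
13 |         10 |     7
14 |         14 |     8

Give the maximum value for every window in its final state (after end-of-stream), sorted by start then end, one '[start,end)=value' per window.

[0,2)=8 [4,6)=9 [6,8)=7 [10,12)=4 [12,14)=4 [14,16)=8

i=0 t=1 v=8: → [0,2); WM=1
i=1 t=4 v=9: → [4,6); WM=4; [0,2) fires=8
i=2 t=5 v=5: → [4,6); WM=5
i=3 t=5 v=7: → [4,6); WM=5
i=4 t=6 v=4: → [6,8); WM=6; [4,6) fires=9
i=5 t=5 v=9: → [4,6); WM=6
i=6 t=6 v=5: → [6,8); WM=6
i=7 t=6 v=5: → [6,8); WM=6
i=8 t=6 v=7: → [6,8); WM=6
i=9 t=11 v=4: → [10,12); WM=11; [6,8) fires=7
i=10 t=13 v=1: → [12,14); WM=13; [10,12) fires=4
i=11 t=13 v=4: → [12,14); WM=13
i=12 t=15 v=7: → [14,16); WM=15; [12,14) fires=4
i=13 t=10 v=7: DROP (t<15-3); WM=15
i=14 t=14 v=8: → [14,16); WM=15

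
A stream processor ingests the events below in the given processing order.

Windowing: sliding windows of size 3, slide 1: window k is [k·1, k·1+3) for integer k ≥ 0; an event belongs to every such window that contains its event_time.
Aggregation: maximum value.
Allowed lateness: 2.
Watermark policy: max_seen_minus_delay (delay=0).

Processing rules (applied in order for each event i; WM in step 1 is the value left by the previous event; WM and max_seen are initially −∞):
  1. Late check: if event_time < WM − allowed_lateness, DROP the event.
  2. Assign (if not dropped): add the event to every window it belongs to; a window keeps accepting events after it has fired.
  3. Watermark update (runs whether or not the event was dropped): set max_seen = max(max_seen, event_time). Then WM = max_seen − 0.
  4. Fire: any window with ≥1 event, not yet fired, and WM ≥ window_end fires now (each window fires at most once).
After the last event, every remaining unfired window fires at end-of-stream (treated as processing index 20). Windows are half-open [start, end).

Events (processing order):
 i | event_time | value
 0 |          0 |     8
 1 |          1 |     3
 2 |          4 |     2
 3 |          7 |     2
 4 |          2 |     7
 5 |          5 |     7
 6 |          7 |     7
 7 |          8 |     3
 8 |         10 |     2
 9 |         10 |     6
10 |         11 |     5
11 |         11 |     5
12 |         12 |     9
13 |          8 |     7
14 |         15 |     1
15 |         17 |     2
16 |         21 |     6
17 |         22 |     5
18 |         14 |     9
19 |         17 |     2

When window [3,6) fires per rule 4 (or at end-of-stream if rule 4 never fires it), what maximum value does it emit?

2

i=0 t=0 v=8: → [0,3); WM=0
i=1 t=1 v=3: → [1,4),[0,3); WM=1
i=2 t=4 v=2: → [4,7),[3,6),[2,5); WM=4; [0,3) fires=8 [1,4) fires=3
i=3 t=7 v=2: → [7,10),[6,9),[5,8); WM=7; [2,5) fires=2 [3,6) fires=2 [4,7) fires=2
i=4 t=2 v=7: DROP (t<7-2); WM=7
i=5 t=5 v=7: → [5,8),[4,7),[3,6); WM=7
i=6 t=7 v=7: → [7,10),[6,9),[5,8); WM=7
i=7 t=8 v=3: → [8,11),[7,10),[6,9); WM=8; [5,8) fires=7
i=8 t=10 v=2: → [10,13),[9,12),[8,11); WM=10; [6,9) fires=7 [7,10) fires=7
i=9 t=10 v=6: → [10,13),[9,12),[8,11); WM=10
i=10 t=11 v=5: → [11,14),[10,13),[9,12); WM=11; [8,11) fires=6
i=11 t=11 v=5: → [11,14),[10,13),[9,12); WM=11
i=12 t=12 v=9: → [12,15),[11,14),[10,13); WM=12; [9,12) fires=6
i=13 t=8 v=7: DROP (t<12-2); WM=12
i=14 t=15 v=1: → [15,18),[14,17),[13,16); WM=15; [10,13) fires=9 [11,14) fires=9 [12,15) fires=9
i=15 t=17 v=2: → [17,20),[16,19),[15,18); WM=17; [13,16) fires=1 [14,17) fires=1
i=16 t=21 v=6: → [21,24),[20,23),[19,22); WM=21; [15,18) fires=2 [16,19) fires=2 [17,20) fires=2
i=17 t=22 v=5: → [22,25),[21,24),[20,23); WM=22; [19,22) fires=6
i=18 t=14 v=9: DROP (t<22-2); WM=22
i=19 t=17 v=2: DROP (t<22-2); WM=22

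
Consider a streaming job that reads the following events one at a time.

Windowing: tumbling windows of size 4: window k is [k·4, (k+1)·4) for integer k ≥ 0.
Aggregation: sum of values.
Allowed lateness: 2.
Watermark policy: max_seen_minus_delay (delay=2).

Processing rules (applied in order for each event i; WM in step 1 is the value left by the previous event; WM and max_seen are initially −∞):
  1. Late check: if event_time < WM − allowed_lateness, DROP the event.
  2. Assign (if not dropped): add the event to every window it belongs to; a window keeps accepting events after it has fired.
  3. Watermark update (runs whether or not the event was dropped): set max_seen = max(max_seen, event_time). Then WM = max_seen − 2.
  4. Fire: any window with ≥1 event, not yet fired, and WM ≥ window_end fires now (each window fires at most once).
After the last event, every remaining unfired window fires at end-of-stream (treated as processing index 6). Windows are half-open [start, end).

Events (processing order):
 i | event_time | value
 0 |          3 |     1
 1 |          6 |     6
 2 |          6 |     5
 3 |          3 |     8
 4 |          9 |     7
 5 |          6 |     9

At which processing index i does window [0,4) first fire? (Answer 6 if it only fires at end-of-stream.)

i=0 t=3 v=1: → [0,4); WM=1
i=1 t=6 v=6: → [4,8); WM=4; [0,4) fires=1
i=2 t=6 v=5: → [4,8); WM=4
i=3 t=3 v=8: → [0,4); WM=4
i=4 t=9 v=7: → [8,12); WM=7
i=5 t=6 v=9: → [4,8); WM=7

1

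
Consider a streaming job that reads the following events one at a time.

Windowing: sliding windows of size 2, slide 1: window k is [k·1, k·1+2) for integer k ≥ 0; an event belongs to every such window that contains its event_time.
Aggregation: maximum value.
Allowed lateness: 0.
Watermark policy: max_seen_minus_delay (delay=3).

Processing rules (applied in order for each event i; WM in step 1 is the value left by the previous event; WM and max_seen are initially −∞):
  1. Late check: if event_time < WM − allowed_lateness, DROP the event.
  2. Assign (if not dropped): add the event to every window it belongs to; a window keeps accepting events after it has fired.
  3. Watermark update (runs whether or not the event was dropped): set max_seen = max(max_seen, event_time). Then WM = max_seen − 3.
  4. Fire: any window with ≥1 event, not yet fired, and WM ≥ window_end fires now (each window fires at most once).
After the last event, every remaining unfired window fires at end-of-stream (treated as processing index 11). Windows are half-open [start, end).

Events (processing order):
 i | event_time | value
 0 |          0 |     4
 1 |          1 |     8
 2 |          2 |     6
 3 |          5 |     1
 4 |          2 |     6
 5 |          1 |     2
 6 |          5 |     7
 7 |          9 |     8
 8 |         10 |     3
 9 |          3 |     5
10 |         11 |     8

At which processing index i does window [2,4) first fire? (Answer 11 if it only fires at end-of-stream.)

i=0 t=0 v=4: → [0,2); WM=-3
i=1 t=1 v=8: → [1,3),[0,2); WM=-2
i=2 t=2 v=6: → [2,4),[1,3); WM=-1
i=3 t=5 v=1: → [5,7),[4,6); WM=2; [0,2) fires=8
i=4 t=2 v=6: → [2,4),[1,3); WM=2
i=5 t=1 v=2: DROP (t<2-0); WM=2
i=6 t=5 v=7: → [5,7),[4,6); WM=2
i=7 t=9 v=8: → [9,11),[8,10); WM=6; [1,3) fires=8 [2,4) fires=6 [4,6) fires=7
i=8 t=10 v=3: → [10,12),[9,11); WM=7; [5,7) fires=7
i=9 t=3 v=5: DROP (t<7-0); WM=7
i=10 t=11 v=8: → [11,13),[10,12); WM=8

7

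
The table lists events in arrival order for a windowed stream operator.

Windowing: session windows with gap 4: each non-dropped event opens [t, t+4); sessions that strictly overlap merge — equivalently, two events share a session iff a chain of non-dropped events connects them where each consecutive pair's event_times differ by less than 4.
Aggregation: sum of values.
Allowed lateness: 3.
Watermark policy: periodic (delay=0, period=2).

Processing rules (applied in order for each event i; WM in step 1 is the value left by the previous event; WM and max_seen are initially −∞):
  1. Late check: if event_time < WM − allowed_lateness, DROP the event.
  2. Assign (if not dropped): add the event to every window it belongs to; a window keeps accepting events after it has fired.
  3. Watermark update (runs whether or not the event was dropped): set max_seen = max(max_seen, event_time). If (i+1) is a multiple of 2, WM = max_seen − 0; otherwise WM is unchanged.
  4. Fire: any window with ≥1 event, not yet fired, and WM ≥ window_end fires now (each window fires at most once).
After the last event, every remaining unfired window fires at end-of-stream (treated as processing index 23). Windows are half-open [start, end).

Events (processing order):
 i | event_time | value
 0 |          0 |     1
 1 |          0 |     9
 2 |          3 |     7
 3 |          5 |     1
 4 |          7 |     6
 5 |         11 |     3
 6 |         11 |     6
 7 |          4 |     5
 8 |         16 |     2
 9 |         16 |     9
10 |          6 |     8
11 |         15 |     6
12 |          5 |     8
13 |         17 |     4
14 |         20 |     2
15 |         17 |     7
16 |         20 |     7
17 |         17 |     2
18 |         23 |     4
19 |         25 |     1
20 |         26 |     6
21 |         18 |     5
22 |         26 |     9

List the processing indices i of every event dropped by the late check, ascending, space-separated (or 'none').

i=0 t=0 v=1: → [0,4); WM=−∞
i=1 t=0 v=9: → [0,4); WM=0
i=2 t=3 v=7: → [0,7); WM=0
i=3 t=5 v=1: → [0,9); WM=5
i=4 t=7 v=6: → [0,11); WM=5
i=5 t=11 v=3: → [11,15); WM=11
i=6 t=11 v=6: → [11,15); WM=11
i=7 t=4 v=5: DROP (t<11-3); WM=11
i=8 t=16 v=2: → [16,20); WM=11
i=9 t=16 v=9: → [16,20); WM=16
i=10 t=6 v=8: DROP (t<16-3); WM=16
i=11 t=15 v=6: → [15,20); WM=16
i=12 t=5 v=8: DROP (t<16-3); WM=16
i=13 t=17 v=4: → [15,21); WM=17
i=14 t=20 v=2: → [15,24); WM=17
i=15 t=17 v=7: → [15,24); WM=20
i=16 t=20 v=7: → [15,24); WM=20
i=17 t=17 v=2: → [15,24); WM=20
i=18 t=23 v=4: → [15,27); WM=20
i=19 t=25 v=1: → [15,29); WM=25
i=20 t=26 v=6: → [15,30); WM=25
i=21 t=18 v=5: DROP (t<25-3); WM=26
i=22 t=26 v=9: → [15,30); WM=26

7 10 12 21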